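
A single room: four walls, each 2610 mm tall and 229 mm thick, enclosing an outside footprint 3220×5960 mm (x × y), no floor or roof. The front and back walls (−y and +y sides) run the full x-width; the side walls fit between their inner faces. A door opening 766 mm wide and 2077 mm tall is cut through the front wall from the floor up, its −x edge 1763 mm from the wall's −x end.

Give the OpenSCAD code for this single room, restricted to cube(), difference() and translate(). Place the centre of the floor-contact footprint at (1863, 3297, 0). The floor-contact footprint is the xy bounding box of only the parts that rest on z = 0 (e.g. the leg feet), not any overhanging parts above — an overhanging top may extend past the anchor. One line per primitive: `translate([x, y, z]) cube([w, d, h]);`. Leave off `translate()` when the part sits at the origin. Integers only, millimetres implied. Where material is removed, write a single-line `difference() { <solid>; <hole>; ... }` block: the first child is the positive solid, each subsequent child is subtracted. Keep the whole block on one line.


difference() { translate([253, 317, 0]) cube([3220, 229, 2610]); translate([2016, 317, 0]) cube([766, 229, 2077]); }
translate([253, 6048, 0]) cube([3220, 229, 2610]);
translate([253, 546, 0]) cube([229, 5502, 2610]);
translate([3244, 546, 0]) cube([229, 5502, 2610]);


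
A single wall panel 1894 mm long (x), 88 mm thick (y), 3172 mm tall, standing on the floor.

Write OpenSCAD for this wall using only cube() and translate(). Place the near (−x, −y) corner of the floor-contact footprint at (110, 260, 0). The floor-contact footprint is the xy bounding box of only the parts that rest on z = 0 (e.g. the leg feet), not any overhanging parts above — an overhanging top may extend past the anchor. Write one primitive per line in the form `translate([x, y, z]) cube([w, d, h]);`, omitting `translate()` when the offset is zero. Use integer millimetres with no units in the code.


translate([110, 260, 0]) cube([1894, 88, 3172]);


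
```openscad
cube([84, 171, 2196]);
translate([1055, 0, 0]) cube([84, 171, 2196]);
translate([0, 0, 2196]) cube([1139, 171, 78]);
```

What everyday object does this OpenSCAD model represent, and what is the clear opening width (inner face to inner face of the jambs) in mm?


A door frame. The clear opening width is 971 mm.

Two 2196 mm tall posts with a header on top — a door frame. The left jamb is 84 mm wide at x = 0; the right jamb starts at x = 1055. The clear opening is 1055 − 84 = 971 mm.


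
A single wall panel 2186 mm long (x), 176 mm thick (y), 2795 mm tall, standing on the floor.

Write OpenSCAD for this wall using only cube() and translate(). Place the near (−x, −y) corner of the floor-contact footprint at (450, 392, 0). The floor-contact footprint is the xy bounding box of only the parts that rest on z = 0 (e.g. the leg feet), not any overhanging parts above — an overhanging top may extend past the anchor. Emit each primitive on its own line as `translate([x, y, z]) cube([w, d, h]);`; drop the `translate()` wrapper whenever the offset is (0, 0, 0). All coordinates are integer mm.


translate([450, 392, 0]) cube([2186, 176, 2795]);


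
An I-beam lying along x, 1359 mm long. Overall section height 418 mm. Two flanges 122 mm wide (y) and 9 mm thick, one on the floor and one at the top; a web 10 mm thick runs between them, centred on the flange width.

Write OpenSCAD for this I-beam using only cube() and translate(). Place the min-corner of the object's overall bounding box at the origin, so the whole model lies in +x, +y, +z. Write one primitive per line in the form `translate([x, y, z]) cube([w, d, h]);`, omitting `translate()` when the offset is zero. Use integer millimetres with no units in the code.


cube([1359, 122, 9]);
translate([0, 56, 9]) cube([1359, 10, 400]);
translate([0, 0, 409]) cube([1359, 122, 9]);


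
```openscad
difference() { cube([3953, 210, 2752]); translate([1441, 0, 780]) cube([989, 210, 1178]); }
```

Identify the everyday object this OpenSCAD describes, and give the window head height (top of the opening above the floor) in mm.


A wall with a window opening. The window head height is 1958 mm.

A wall with a rectangular opening subtracted — a window. Sill at z = 780, opening 1178 mm tall, so the head is at 780 + 1178 = 1958 mm.


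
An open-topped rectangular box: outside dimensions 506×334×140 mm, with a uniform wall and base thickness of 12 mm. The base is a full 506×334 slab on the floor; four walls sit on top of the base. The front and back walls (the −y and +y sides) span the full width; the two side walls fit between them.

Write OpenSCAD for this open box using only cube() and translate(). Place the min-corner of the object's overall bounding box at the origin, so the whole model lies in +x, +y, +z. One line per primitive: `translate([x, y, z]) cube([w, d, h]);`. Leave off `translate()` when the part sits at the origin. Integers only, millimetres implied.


cube([506, 334, 12]);
translate([0, 0, 12]) cube([506, 12, 128]);
translate([0, 322, 12]) cube([506, 12, 128]);
translate([0, 12, 12]) cube([12, 310, 128]);
translate([494, 12, 12]) cube([12, 310, 128]);


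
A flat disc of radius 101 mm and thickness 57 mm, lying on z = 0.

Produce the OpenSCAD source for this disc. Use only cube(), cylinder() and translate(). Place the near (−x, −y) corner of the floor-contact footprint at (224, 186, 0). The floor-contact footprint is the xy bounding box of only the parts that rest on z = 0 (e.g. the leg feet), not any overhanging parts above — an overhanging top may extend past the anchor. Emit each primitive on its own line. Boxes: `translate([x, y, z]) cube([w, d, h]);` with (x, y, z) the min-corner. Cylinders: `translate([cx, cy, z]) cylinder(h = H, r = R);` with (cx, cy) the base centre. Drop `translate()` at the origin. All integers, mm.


translate([325, 287, 0]) cylinder(h = 57, r = 101);


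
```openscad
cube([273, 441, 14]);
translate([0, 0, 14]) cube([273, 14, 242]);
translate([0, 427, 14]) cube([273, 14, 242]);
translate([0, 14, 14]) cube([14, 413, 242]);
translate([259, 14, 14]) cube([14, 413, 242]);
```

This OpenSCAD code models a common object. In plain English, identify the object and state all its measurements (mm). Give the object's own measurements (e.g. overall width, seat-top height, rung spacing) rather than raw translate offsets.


An open-topped rectangular box: outside dimensions 273×441×256 mm, with a uniform wall and base thickness of 14 mm. The base is a full 273×441 slab on the floor; four walls sit on top of the base. The front and back walls (the −y and +y sides) span the full width; the two side walls fit between them.


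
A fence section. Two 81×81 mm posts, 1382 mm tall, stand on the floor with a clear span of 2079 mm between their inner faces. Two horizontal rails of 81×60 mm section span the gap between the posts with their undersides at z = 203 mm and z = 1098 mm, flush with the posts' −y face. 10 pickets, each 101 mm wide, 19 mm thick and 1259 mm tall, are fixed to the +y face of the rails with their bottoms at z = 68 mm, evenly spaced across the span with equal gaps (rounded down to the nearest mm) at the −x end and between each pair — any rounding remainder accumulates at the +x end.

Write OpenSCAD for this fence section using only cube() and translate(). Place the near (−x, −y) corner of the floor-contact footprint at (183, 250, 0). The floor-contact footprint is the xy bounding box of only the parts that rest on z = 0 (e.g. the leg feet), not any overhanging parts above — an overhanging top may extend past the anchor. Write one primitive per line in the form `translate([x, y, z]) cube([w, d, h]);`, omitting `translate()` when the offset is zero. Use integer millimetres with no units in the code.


translate([183, 250, 0]) cube([81, 81, 1382]);
translate([2343, 250, 0]) cube([81, 81, 1382]);
translate([264, 250, 203]) cube([2079, 81, 60]);
translate([264, 250, 1098]) cube([2079, 81, 60]);
translate([361, 331, 68]) cube([101, 19, 1259]);
translate([559, 331, 68]) cube([101, 19, 1259]);
translate([757, 331, 68]) cube([101, 19, 1259]);
translate([955, 331, 68]) cube([101, 19, 1259]);
translate([1153, 331, 68]) cube([101, 19, 1259]);
translate([1351, 331, 68]) cube([101, 19, 1259]);
translate([1549, 331, 68]) cube([101, 19, 1259]);
translate([1747, 331, 68]) cube([101, 19, 1259]);
translate([1945, 331, 68]) cube([101, 19, 1259]);
translate([2143, 331, 68]) cube([101, 19, 1259]);


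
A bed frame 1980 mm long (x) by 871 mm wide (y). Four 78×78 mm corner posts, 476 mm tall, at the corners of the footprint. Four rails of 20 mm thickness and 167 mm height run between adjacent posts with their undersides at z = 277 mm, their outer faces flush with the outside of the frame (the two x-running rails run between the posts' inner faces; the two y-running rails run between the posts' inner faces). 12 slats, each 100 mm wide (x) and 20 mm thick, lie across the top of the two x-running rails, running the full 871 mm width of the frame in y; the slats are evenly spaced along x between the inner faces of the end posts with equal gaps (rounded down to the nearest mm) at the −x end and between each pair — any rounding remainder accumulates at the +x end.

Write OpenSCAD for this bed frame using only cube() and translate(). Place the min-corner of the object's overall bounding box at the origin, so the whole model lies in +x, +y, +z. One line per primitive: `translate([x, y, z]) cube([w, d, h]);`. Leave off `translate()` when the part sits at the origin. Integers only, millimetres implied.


// slat z = rail_z + rail_h = 277 + 167 = 444
// slat gap = ⌊(1824 − 12·100) / 13⌋ = 48
cube([78, 78, 476]);
translate([0, 793, 0]) cube([78, 78, 476]);
translate([1902, 0, 0]) cube([78, 78, 476]);
translate([1902, 793, 0]) cube([78, 78, 476]);
translate([78, 0, 277]) cube([1824, 20, 167]);
translate([78, 851, 277]) cube([1824, 20, 167]);
translate([0, 78, 277]) cube([20, 715, 167]);
translate([1960, 78, 277]) cube([20, 715, 167]);
translate([126, 0, 444]) cube([100, 871, 20]);
translate([274, 0, 444]) cube([100, 871, 20]);
translate([422, 0, 444]) cube([100, 871, 20]);
translate([570, 0, 444]) cube([100, 871, 20]);
translate([718, 0, 444]) cube([100, 871, 20]);
translate([866, 0, 444]) cube([100, 871, 20]);
translate([1014, 0, 444]) cube([100, 871, 20]);
translate([1162, 0, 444]) cube([100, 871, 20]);
translate([1310, 0, 444]) cube([100, 871, 20]);
translate([1458, 0, 444]) cube([100, 871, 20]);
translate([1606, 0, 444]) cube([100, 871, 20]);
translate([1754, 0, 444]) cube([100, 871, 20]);


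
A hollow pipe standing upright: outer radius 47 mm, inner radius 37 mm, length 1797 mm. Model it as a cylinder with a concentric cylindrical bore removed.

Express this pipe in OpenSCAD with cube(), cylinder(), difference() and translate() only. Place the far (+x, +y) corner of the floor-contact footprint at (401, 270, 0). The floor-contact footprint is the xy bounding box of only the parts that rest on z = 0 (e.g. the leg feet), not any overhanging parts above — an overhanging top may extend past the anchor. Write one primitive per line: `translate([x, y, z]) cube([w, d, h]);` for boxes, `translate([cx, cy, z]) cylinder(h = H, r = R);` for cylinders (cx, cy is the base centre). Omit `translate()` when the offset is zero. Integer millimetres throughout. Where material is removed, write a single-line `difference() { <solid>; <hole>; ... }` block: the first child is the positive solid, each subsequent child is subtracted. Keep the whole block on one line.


difference() { translate([354, 223, 0]) cylinder(h = 1797, r = 47); translate([354, 223, 0]) cylinder(h = 1797, r = 37); }


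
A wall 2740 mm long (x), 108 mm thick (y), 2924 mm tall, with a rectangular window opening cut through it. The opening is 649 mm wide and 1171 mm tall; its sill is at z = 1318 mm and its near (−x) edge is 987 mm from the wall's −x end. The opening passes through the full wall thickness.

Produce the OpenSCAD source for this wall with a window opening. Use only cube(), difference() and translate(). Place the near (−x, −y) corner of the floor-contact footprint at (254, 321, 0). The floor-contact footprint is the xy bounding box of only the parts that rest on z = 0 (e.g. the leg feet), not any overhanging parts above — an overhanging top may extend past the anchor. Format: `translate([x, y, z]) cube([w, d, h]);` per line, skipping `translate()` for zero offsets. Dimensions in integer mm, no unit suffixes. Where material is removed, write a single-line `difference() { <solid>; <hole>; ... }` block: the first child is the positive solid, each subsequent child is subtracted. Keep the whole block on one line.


difference() { translate([254, 321, 0]) cube([2740, 108, 2924]); translate([1241, 321, 1318]) cube([649, 108, 1171]); }


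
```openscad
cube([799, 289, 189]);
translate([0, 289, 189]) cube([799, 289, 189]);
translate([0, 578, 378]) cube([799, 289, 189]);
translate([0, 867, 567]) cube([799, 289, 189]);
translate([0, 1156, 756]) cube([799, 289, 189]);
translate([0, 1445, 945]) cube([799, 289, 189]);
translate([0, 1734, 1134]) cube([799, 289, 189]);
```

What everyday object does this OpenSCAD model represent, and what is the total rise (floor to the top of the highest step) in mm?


A staircase. The total rise is 1323 mm.

7 identical blocks, each offset up and back from the previous — a staircase. Each step is 189 mm tall and there are 7 of them, so the total rise is 7 × 189 = 1323 mm.


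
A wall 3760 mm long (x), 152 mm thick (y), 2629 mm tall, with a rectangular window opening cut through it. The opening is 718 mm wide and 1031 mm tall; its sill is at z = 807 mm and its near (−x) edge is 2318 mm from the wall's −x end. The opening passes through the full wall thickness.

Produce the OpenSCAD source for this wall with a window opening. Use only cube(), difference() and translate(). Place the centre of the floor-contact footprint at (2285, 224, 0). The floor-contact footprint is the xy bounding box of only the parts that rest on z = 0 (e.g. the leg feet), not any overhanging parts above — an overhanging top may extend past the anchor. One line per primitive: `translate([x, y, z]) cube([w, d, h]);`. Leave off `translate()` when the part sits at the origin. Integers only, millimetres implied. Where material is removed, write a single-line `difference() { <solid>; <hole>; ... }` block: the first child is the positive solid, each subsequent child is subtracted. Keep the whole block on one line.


difference() { translate([405, 148, 0]) cube([3760, 152, 2629]); translate([2723, 148, 807]) cube([718, 152, 1031]); }


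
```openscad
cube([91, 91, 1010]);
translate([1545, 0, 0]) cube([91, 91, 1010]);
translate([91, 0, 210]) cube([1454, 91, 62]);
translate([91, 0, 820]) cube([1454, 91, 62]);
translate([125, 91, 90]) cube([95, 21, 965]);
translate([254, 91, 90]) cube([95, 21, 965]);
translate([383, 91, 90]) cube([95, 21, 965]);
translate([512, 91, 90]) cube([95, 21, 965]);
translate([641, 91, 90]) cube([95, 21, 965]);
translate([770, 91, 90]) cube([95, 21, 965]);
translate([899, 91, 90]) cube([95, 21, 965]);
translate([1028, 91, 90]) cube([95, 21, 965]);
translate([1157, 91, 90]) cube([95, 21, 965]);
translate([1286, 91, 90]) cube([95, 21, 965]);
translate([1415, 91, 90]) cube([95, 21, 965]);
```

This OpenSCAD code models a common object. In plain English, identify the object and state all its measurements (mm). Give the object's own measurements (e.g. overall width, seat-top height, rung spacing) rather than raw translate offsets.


A fence section. Two 91×91 mm posts, 1010 mm tall, stand on the floor with a clear span of 1454 mm between their inner faces. Two horizontal rails of 91×62 mm section span the gap between the posts with their undersides at z = 210 mm and z = 820 mm, flush with the posts' −y face. 11 pickets, each 95 mm wide, 21 mm thick and 965 mm tall, are fixed to the +y face of the rails with their bottoms at z = 90 mm, spaced across the span with a 34 mm gap after the −x post and between neighbouring pickets, with 35 mm left before the +x post.


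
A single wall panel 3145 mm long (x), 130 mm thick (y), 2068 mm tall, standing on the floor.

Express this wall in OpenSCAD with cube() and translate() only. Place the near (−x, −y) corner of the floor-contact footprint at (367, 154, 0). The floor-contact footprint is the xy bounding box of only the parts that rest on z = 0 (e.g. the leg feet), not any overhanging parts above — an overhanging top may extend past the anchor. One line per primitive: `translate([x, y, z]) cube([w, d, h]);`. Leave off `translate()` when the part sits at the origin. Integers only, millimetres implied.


translate([367, 154, 0]) cube([3145, 130, 2068]);


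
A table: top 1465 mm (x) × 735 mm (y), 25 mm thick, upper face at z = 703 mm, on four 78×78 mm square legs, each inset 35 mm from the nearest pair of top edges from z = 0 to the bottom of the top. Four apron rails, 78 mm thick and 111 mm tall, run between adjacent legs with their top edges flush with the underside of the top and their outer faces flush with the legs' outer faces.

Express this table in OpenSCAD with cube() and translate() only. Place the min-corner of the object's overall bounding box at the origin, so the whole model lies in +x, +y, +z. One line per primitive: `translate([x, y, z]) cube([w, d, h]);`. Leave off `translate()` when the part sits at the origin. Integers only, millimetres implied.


// leg_h = 703 - 25 = 678
// apron z = 678 - 111 = 567
translate([0, 0, 678]) cube([1465, 735, 25]);
translate([35, 35, 0]) cube([78, 78, 678]);
translate([1352, 35, 0]) cube([78, 78, 678]);
translate([35, 622, 0]) cube([78, 78, 678]);
translate([1352, 622, 0]) cube([78, 78, 678]);
translate([113, 35, 567]) cube([1239, 78, 111]);
translate([113, 622, 567]) cube([1239, 78, 111]);
translate([35, 113, 567]) cube([78, 509, 111]);
translate([1352, 113, 567]) cube([78, 509, 111]);


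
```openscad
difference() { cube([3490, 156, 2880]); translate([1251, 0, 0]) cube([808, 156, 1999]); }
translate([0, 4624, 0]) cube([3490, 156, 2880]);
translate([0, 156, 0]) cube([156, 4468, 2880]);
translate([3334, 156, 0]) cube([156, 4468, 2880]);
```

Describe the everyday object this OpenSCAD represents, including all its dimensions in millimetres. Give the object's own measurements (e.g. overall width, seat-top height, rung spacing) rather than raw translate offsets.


A single room: four walls, each 2880 mm tall and 156 mm thick, enclosing an outside footprint 3490×4780 mm (x × y), no floor or roof. The front and back walls (−y and +y sides) run the full x-width; the side walls fit between their inner faces. A door opening 808 mm wide and 1999 mm tall is cut through the front wall from the floor up, its −x edge 1251 mm from the wall's −x end.


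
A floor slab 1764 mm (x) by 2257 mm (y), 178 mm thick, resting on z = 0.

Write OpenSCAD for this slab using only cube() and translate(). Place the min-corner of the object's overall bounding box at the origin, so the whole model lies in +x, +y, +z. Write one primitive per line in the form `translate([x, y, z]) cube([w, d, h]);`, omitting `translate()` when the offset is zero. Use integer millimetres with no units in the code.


cube([1764, 2257, 178]);


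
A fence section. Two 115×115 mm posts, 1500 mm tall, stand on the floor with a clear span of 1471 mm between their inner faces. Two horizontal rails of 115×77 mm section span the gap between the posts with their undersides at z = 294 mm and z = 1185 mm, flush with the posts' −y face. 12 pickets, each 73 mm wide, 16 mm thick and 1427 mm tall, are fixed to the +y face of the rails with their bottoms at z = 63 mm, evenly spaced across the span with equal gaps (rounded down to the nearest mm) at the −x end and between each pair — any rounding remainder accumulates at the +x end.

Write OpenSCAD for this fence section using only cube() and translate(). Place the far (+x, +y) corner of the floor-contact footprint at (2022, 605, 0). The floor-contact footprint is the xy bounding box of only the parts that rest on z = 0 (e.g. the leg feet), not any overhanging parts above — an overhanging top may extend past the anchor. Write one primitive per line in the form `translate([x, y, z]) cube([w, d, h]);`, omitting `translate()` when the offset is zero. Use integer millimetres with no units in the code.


translate([321, 490, 0]) cube([115, 115, 1500]);
translate([1907, 490, 0]) cube([115, 115, 1500]);
translate([436, 490, 294]) cube([1471, 115, 77]);
translate([436, 490, 1185]) cube([1471, 115, 77]);
translate([481, 605, 63]) cube([73, 16, 1427]);
translate([599, 605, 63]) cube([73, 16, 1427]);
translate([717, 605, 63]) cube([73, 16, 1427]);
translate([835, 605, 63]) cube([73, 16, 1427]);
translate([953, 605, 63]) cube([73, 16, 1427]);
translate([1071, 605, 63]) cube([73, 16, 1427]);
translate([1189, 605, 63]) cube([73, 16, 1427]);
translate([1307, 605, 63]) cube([73, 16, 1427]);
translate([1425, 605, 63]) cube([73, 16, 1427]);
translate([1543, 605, 63]) cube([73, 16, 1427]);
translate([1661, 605, 63]) cube([73, 16, 1427]);
translate([1779, 605, 63]) cube([73, 16, 1427]);


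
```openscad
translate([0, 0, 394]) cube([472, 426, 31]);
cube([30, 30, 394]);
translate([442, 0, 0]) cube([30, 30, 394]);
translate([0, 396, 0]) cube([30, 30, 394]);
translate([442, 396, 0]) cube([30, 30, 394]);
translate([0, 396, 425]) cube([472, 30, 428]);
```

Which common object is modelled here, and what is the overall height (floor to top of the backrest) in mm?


A chair. The overall height is 853 mm.

A slab on four corner posts with a tall panel at the back — a chair. The seat slab sits at z = 394 with thickness 31, and the 428 mm backrest starts at the seat top, so the overall height is 394 + 31 + 428 = 853 mm.


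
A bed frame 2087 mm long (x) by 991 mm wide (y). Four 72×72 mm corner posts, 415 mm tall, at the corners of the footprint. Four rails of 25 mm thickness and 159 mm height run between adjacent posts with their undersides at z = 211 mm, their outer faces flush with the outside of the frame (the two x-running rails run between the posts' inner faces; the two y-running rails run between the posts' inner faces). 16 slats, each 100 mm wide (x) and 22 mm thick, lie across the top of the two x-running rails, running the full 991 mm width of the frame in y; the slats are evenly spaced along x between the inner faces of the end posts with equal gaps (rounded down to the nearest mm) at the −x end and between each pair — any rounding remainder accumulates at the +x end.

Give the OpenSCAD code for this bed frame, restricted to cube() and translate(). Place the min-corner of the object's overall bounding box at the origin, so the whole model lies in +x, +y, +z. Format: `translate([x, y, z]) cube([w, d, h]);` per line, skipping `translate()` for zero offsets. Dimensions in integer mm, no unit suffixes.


cube([72, 72, 415]);
translate([0, 919, 0]) cube([72, 72, 415]);
translate([2015, 0, 0]) cube([72, 72, 415]);
translate([2015, 919, 0]) cube([72, 72, 415]);
translate([72, 0, 211]) cube([1943, 25, 159]);
translate([72, 966, 211]) cube([1943, 25, 159]);
translate([0, 72, 211]) cube([25, 847, 159]);
translate([2062, 72, 211]) cube([25, 847, 159]);
translate([92, 0, 370]) cube([100, 991, 22]);
translate([212, 0, 370]) cube([100, 991, 22]);
translate([332, 0, 370]) cube([100, 991, 22]);
translate([452, 0, 370]) cube([100, 991, 22]);
translate([572, 0, 370]) cube([100, 991, 22]);
translate([692, 0, 370]) cube([100, 991, 22]);
translate([812, 0, 370]) cube([100, 991, 22]);
translate([932, 0, 370]) cube([100, 991, 22]);
translate([1052, 0, 370]) cube([100, 991, 22]);
translate([1172, 0, 370]) cube([100, 991, 22]);
translate([1292, 0, 370]) cube([100, 991, 22]);
translate([1412, 0, 370]) cube([100, 991, 22]);
translate([1532, 0, 370]) cube([100, 991, 22]);
translate([1652, 0, 370]) cube([100, 991, 22]);
translate([1772, 0, 370]) cube([100, 991, 22]);
translate([1892, 0, 370]) cube([100, 991, 22]);


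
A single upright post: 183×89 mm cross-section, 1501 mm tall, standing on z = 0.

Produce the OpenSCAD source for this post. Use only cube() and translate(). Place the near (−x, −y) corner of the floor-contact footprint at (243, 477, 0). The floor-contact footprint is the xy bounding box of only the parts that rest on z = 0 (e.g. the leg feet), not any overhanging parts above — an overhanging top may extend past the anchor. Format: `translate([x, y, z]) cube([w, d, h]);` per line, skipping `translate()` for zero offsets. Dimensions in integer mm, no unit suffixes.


translate([243, 477, 0]) cube([183, 89, 1501]);


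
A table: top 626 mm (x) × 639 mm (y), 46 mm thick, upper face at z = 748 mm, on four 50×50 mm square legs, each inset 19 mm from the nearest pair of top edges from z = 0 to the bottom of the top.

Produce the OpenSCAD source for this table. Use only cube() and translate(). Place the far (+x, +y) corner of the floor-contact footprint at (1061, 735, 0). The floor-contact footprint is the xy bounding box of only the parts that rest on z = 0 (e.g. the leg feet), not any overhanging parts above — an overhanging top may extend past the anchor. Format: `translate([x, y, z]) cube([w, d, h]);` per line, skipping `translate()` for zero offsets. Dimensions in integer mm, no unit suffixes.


translate([454, 115, 702]) cube([626, 639, 46]);
translate([473, 134, 0]) cube([50, 50, 702]);
translate([1011, 134, 0]) cube([50, 50, 702]);
translate([473, 685, 0]) cube([50, 50, 702]);
translate([1011, 685, 0]) cube([50, 50, 702]);


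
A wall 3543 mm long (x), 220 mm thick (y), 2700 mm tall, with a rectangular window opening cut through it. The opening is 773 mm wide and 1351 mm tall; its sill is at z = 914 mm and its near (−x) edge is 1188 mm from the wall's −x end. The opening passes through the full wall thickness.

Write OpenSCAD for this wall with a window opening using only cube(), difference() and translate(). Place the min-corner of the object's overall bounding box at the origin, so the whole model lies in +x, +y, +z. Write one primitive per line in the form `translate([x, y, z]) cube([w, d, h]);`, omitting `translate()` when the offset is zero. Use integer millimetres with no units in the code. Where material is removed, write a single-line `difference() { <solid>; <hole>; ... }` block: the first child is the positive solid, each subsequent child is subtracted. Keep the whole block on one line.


difference() { cube([3543, 220, 2700]); translate([1188, 0, 914]) cube([773, 220, 1351]); }


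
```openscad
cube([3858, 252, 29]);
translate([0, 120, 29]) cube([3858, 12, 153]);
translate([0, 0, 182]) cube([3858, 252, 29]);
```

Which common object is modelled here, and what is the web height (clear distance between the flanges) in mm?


An I-beam. The web height is 153 mm.

Two wide flanges with a thin centred web — an I-beam. Overall 211 mm minus two 29 mm flanges gives a web of 211 − 2·29 = 153 mm.


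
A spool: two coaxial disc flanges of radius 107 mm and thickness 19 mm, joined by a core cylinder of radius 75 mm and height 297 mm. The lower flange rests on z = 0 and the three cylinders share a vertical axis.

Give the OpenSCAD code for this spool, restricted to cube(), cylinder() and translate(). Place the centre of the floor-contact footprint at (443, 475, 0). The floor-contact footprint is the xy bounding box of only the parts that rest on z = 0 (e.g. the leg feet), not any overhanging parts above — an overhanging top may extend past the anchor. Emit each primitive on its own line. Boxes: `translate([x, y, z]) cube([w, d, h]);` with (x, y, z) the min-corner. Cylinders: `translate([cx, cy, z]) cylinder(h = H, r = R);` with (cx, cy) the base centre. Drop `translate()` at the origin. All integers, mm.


translate([443, 475, 0]) cylinder(h = 19, r = 107);
translate([443, 475, 19]) cylinder(h = 297, r = 75);
translate([443, 475, 316]) cylinder(h = 19, r = 107);


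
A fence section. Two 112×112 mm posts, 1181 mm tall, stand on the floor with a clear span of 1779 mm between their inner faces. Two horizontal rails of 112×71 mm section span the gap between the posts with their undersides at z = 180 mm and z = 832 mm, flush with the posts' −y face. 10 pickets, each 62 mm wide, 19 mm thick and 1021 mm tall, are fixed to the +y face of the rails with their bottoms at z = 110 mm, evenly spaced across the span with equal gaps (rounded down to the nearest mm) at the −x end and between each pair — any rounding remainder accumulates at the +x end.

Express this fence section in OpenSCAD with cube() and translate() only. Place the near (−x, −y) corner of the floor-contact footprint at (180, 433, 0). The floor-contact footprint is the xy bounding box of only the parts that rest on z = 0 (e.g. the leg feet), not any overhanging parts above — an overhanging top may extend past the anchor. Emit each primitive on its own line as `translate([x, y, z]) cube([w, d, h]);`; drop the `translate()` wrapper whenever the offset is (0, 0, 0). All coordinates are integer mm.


translate([180, 433, 0]) cube([112, 112, 1181]);
translate([2071, 433, 0]) cube([112, 112, 1181]);
translate([292, 433, 180]) cube([1779, 112, 71]);
translate([292, 433, 832]) cube([1779, 112, 71]);
translate([397, 545, 110]) cube([62, 19, 1021]);
translate([564, 545, 110]) cube([62, 19, 1021]);
translate([731, 545, 110]) cube([62, 19, 1021]);
translate([898, 545, 110]) cube([62, 19, 1021]);
translate([1065, 545, 110]) cube([62, 19, 1021]);
translate([1232, 545, 110]) cube([62, 19, 1021]);
translate([1399, 545, 110]) cube([62, 19, 1021]);
translate([1566, 545, 110]) cube([62, 19, 1021]);
translate([1733, 545, 110]) cube([62, 19, 1021]);
translate([1900, 545, 110]) cube([62, 19, 1021]);


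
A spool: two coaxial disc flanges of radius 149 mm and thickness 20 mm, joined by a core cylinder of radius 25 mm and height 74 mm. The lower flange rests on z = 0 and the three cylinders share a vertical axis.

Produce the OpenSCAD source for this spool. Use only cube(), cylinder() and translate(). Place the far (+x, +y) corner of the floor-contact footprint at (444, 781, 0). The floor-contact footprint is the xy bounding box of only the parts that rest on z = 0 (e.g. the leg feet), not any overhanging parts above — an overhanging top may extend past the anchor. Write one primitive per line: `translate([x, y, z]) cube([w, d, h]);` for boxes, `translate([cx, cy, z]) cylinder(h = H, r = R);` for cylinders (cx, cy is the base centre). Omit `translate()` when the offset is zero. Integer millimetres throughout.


translate([295, 632, 0]) cylinder(h = 20, r = 149);
translate([295, 632, 20]) cylinder(h = 74, r = 25);
translate([295, 632, 94]) cylinder(h = 20, r = 149);


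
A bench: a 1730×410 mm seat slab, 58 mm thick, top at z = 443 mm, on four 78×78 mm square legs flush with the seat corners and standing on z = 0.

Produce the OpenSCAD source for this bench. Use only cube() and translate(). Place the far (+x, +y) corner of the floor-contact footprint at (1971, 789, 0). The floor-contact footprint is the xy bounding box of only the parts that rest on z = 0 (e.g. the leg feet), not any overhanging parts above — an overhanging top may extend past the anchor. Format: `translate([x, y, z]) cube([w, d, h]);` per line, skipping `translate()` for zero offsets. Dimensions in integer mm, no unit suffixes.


translate([241, 379, 385]) cube([1730, 410, 58]);
translate([241, 379, 0]) cube([78, 78, 385]);
translate([241, 711, 0]) cube([78, 78, 385]);
translate([1893, 379, 0]) cube([78, 78, 385]);
translate([1893, 711, 0]) cube([78, 78, 385]);


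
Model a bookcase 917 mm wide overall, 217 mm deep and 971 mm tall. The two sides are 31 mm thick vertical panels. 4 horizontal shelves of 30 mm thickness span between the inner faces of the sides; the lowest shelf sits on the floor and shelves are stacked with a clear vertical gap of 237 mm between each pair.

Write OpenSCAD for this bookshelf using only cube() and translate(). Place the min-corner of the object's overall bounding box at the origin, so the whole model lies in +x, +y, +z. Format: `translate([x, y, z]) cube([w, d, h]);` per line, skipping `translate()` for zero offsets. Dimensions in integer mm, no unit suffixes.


cube([31, 217, 971]);
translate([886, 0, 0]) cube([31, 217, 971]);
translate([31, 0, 0]) cube([855, 217, 30]);
translate([31, 0, 267]) cube([855, 217, 30]);
translate([31, 0, 534]) cube([855, 217, 30]);
translate([31, 0, 801]) cube([855, 217, 30]);


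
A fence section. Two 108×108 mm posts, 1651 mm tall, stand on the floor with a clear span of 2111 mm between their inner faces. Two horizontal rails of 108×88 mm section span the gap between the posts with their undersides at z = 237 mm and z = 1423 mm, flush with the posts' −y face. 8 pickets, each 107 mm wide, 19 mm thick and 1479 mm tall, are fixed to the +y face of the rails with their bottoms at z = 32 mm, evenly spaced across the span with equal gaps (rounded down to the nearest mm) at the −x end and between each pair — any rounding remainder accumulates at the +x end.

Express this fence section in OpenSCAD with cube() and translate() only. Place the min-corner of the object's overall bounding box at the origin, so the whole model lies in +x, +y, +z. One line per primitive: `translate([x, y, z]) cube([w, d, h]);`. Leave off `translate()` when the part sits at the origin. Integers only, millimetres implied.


cube([108, 108, 1651]);
translate([2219, 0, 0]) cube([108, 108, 1651]);
translate([108, 0, 237]) cube([2111, 108, 88]);
translate([108, 0, 1423]) cube([2111, 108, 88]);
translate([247, 108, 32]) cube([107, 19, 1479]);
translate([493, 108, 32]) cube([107, 19, 1479]);
translate([739, 108, 32]) cube([107, 19, 1479]);
translate([985, 108, 32]) cube([107, 19, 1479]);
translate([1231, 108, 32]) cube([107, 19, 1479]);
translate([1477, 108, 32]) cube([107, 19, 1479]);
translate([1723, 108, 32]) cube([107, 19, 1479]);
translate([1969, 108, 32]) cube([107, 19, 1479]);


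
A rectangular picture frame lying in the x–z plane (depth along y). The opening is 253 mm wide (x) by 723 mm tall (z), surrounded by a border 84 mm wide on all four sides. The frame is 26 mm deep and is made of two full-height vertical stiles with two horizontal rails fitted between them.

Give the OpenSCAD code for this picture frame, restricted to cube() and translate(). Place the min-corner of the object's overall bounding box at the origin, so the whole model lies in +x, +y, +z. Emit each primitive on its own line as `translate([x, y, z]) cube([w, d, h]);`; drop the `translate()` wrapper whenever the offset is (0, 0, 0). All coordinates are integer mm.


cube([84, 26, 891]);
translate([337, 0, 0]) cube([84, 26, 891]);
translate([84, 0, 0]) cube([253, 26, 84]);
translate([84, 0, 807]) cube([253, 26, 84]);


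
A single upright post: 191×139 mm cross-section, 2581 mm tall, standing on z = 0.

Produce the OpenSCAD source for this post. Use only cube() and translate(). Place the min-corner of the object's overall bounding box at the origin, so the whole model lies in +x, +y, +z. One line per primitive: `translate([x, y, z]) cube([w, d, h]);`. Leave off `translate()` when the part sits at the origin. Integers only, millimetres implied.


cube([191, 139, 2581]);


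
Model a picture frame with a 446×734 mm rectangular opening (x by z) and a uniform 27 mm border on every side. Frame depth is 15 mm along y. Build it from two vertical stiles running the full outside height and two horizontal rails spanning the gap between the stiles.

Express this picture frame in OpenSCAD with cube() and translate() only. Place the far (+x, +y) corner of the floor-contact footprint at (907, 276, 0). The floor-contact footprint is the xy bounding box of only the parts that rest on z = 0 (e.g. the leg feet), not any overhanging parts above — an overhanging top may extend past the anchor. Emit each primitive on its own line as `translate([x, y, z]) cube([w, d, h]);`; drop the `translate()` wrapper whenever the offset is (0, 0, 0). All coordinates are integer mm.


translate([407, 261, 0]) cube([27, 15, 788]);
translate([880, 261, 0]) cube([27, 15, 788]);
translate([434, 261, 0]) cube([446, 15, 27]);
translate([434, 261, 761]) cube([446, 15, 27]);


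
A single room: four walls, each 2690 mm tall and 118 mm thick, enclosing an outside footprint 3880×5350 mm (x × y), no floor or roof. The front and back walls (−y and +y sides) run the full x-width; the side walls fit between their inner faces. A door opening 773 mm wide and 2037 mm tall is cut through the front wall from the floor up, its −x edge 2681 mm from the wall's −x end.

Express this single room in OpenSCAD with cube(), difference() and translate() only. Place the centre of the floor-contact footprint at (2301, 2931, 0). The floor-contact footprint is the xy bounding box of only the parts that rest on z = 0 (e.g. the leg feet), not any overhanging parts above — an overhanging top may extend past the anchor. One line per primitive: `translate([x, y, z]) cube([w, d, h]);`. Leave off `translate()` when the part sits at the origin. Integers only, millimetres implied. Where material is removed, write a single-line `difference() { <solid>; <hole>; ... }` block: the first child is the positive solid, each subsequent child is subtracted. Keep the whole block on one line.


difference() { translate([361, 256, 0]) cube([3880, 118, 2690]); translate([3042, 256, 0]) cube([773, 118, 2037]); }
translate([361, 5488, 0]) cube([3880, 118, 2690]);
translate([361, 374, 0]) cube([118, 5114, 2690]);
translate([4123, 374, 0]) cube([118, 5114, 2690]);


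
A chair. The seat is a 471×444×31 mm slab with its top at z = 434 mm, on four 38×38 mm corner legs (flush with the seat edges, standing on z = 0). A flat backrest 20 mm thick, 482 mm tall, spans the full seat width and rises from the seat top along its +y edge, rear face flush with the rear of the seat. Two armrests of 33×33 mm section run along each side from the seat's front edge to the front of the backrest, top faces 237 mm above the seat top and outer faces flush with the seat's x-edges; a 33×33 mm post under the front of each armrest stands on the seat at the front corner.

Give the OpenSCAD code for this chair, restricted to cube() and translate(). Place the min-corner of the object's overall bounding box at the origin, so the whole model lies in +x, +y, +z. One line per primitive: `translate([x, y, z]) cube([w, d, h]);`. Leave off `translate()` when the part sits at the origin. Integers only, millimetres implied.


translate([0, 0, 403]) cube([471, 444, 31]);
cube([38, 38, 403]);
translate([433, 0, 0]) cube([38, 38, 403]);
translate([0, 406, 0]) cube([38, 38, 403]);
translate([433, 406, 0]) cube([38, 38, 403]);
translate([0, 424, 434]) cube([471, 20, 482]);
translate([0, 0, 638]) cube([33, 424, 33]);
translate([438, 0, 638]) cube([33, 424, 33]);
translate([0, 0, 434]) cube([33, 33, 204]);
translate([438, 0, 434]) cube([33, 33, 204]);


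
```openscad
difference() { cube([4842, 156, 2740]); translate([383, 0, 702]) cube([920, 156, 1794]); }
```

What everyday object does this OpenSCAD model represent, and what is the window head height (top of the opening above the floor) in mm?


A wall with a window opening. The window head height is 2496 mm.

A wall with a rectangular opening subtracted — a window. Sill at z = 702, opening 1794 mm tall, so the head is at 702 + 1794 = 2496 mm.


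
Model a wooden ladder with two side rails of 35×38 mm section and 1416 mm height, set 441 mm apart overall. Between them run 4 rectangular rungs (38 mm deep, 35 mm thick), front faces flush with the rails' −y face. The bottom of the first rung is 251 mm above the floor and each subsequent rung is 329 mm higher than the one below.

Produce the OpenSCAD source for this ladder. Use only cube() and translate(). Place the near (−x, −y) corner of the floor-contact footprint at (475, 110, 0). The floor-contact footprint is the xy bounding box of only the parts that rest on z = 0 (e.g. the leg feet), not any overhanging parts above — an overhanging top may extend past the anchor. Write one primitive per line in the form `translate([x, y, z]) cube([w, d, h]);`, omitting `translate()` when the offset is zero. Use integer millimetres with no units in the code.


translate([475, 110, 0]) cube([35, 38, 1416]);
translate([881, 110, 0]) cube([35, 38, 1416]);
translate([510, 110, 251]) cube([371, 38, 35]);
translate([510, 110, 580]) cube([371, 38, 35]);
translate([510, 110, 909]) cube([371, 38, 35]);
translate([510, 110, 1238]) cube([371, 38, 35]);
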